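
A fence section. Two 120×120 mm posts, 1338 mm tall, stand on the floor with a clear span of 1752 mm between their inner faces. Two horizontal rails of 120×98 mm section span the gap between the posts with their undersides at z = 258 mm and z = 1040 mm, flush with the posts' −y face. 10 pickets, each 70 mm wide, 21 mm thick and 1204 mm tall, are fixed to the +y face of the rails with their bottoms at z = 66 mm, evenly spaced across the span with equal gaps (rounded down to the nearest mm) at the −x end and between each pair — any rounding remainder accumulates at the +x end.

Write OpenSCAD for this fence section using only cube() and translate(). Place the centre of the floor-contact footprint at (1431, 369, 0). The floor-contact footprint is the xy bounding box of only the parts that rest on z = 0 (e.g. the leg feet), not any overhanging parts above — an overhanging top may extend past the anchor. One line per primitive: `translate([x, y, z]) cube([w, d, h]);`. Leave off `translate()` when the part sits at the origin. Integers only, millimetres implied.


translate([435, 309, 0]) cube([120, 120, 1338]);
translate([2307, 309, 0]) cube([120, 120, 1338]);
translate([555, 309, 258]) cube([1752, 120, 98]);
translate([555, 309, 1040]) cube([1752, 120, 98]);
translate([650, 429, 66]) cube([70, 21, 1204]);
translate([815, 429, 66]) cube([70, 21, 1204]);
translate([980, 429, 66]) cube([70, 21, 1204]);
translate([1145, 429, 66]) cube([70, 21, 1204]);
translate([1310, 429, 66]) cube([70, 21, 1204]);
translate([1475, 429, 66]) cube([70, 21, 1204]);
translate([1640, 429, 66]) cube([70, 21, 1204]);
translate([1805, 429, 66]) cube([70, 21, 1204]);
translate([1970, 429, 66]) cube([70, 21, 1204]);
translate([2135, 429, 66]) cube([70, 21, 1204]);


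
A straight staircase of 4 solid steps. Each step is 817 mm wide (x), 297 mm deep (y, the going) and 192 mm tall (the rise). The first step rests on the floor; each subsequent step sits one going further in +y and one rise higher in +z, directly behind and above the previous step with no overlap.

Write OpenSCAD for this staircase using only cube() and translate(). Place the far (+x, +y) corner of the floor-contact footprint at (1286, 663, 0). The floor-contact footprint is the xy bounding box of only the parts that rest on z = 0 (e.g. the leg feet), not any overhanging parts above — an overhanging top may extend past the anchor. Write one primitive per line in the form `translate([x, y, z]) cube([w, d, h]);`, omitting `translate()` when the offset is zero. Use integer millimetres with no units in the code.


translate([469, 366, 0]) cube([817, 297, 192]);
translate([469, 663, 192]) cube([817, 297, 192]);
translate([469, 960, 384]) cube([817, 297, 192]);
translate([469, 1257, 576]) cube([817, 297, 192]);


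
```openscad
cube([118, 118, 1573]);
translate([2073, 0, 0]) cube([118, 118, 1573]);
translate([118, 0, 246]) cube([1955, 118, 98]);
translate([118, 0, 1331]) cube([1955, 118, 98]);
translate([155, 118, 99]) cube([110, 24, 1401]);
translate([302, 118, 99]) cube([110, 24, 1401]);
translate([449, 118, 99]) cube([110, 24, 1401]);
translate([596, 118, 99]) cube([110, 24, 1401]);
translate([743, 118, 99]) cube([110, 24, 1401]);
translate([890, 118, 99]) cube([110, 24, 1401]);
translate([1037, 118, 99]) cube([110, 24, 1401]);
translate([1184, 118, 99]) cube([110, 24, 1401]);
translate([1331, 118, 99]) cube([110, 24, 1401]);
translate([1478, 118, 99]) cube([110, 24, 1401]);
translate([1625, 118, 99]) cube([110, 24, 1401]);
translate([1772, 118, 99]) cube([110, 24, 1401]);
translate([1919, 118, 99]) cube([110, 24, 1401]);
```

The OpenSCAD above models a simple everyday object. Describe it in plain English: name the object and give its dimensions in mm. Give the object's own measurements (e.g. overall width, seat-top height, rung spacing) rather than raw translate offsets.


A fence section. Two 118×118 mm posts, 1573 mm tall, stand on the floor with a clear span of 1955 mm between their inner faces. Two horizontal rails of 118×98 mm section span the gap between the posts with their undersides at z = 246 mm and z = 1331 mm, flush with the posts' −y face. 13 pickets, each 110 mm wide, 24 mm thick and 1401 mm tall, are fixed to the +y face of the rails with their bottoms at z = 99 mm, spaced across the span with a 37 mm gap after the −x post and between neighbouring pickets, with 44 mm left before the +x post.


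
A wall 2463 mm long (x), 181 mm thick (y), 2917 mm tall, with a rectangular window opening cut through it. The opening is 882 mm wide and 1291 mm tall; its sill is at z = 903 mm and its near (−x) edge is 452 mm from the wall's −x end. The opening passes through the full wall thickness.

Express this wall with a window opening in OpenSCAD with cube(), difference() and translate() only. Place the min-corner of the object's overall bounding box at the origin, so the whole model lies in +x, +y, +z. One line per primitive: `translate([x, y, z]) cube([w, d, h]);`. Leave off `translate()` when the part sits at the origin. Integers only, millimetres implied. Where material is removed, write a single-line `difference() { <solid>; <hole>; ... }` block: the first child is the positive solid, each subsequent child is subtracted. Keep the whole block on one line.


difference() { cube([2463, 181, 2917]); translate([452, 0, 903]) cube([882, 181, 1291]); }


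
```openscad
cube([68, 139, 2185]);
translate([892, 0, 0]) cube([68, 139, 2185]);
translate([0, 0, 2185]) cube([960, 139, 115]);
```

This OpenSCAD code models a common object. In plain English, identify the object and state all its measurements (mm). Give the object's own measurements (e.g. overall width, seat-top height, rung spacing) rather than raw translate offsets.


A door frame. The clear opening is 824 mm wide and 2185 mm high. Two 68 mm wide jambs, 139 mm deep, stand either side of the opening from the floor to the top of the opening. A 115 mm thick head sits across the top of both jambs, spanning the full outside width of the frame.


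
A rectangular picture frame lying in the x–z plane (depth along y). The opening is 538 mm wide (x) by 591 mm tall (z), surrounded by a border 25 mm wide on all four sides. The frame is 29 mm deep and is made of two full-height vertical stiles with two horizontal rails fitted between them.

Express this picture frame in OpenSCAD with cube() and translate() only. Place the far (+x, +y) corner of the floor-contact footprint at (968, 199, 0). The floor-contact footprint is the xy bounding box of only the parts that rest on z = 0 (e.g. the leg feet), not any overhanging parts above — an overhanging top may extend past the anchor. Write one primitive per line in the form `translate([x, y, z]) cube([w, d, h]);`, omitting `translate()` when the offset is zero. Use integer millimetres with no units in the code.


translate([380, 170, 0]) cube([25, 29, 641]);
translate([943, 170, 0]) cube([25, 29, 641]);
translate([405, 170, 0]) cube([538, 29, 25]);
translate([405, 170, 616]) cube([538, 29, 25]);


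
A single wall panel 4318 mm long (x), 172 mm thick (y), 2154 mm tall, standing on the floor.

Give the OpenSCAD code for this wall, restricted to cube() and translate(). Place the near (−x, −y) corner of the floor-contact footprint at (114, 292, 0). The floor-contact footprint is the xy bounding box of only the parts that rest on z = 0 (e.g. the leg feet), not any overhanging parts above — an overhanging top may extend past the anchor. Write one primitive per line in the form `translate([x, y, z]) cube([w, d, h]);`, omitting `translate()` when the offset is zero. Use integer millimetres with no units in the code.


translate([114, 292, 0]) cube([4318, 172, 2154]);


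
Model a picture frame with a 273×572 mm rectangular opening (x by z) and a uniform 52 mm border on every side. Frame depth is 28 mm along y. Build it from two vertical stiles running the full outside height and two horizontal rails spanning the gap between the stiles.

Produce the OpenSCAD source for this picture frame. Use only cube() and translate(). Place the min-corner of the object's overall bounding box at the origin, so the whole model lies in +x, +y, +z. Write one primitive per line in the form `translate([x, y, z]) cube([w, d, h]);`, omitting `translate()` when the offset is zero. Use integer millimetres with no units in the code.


cube([52, 28, 676]);
translate([325, 0, 0]) cube([52, 28, 676]);
translate([52, 0, 0]) cube([273, 28, 52]);
translate([52, 0, 624]) cube([273, 28, 52]);


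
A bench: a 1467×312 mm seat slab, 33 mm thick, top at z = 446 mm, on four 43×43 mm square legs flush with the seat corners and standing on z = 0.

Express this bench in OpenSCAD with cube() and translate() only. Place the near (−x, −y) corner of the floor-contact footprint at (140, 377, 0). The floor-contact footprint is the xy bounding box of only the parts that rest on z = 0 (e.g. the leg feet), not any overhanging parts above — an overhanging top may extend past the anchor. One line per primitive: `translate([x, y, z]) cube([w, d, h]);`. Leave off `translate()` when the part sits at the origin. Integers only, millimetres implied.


translate([140, 377, 413]) cube([1467, 312, 33]);
translate([140, 377, 0]) cube([43, 43, 413]);
translate([140, 646, 0]) cube([43, 43, 413]);
translate([1564, 377, 0]) cube([43, 43, 413]);
translate([1564, 646, 0]) cube([43, 43, 413]);


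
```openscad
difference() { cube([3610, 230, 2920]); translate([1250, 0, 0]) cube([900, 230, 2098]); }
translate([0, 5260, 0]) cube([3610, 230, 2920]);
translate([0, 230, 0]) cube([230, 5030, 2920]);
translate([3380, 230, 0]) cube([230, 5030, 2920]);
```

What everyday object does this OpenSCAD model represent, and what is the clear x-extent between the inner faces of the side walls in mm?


A single room. The interior width is 3150 mm.

Four walls enclosing a rectangle with a door in the front wall — a room. Outside width 3610 minus two 230 mm walls gives 3150 mm.


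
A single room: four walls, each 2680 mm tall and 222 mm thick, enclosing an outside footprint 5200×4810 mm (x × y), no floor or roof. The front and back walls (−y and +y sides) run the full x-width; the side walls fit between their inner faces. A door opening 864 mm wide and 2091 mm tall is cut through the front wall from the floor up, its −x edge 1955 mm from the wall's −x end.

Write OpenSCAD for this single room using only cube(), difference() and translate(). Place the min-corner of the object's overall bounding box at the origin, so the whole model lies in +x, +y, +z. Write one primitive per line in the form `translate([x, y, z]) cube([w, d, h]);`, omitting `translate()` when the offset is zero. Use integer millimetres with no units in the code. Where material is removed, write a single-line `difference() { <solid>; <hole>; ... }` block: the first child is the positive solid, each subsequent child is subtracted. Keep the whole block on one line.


difference() { cube([5200, 222, 2680]); translate([1955, 0, 0]) cube([864, 222, 2091]); }
translate([0, 4588, 0]) cube([5200, 222, 2680]);
translate([0, 222, 0]) cube([222, 4366, 2680]);
translate([4978, 222, 0]) cube([222, 4366, 2680]);


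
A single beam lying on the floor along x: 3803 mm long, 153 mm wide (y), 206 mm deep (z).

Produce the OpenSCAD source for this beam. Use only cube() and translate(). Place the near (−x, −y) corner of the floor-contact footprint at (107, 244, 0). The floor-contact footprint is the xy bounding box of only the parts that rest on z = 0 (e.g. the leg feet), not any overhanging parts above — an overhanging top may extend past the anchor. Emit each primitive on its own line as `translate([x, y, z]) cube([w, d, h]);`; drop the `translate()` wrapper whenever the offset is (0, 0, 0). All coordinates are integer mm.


translate([107, 244, 0]) cube([3803, 153, 206]);


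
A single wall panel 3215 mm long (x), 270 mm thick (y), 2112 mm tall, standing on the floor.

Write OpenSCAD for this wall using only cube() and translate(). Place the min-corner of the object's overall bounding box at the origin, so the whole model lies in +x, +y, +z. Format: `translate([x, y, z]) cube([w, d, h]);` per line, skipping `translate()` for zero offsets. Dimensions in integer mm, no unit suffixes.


cube([3215, 270, 2112]);


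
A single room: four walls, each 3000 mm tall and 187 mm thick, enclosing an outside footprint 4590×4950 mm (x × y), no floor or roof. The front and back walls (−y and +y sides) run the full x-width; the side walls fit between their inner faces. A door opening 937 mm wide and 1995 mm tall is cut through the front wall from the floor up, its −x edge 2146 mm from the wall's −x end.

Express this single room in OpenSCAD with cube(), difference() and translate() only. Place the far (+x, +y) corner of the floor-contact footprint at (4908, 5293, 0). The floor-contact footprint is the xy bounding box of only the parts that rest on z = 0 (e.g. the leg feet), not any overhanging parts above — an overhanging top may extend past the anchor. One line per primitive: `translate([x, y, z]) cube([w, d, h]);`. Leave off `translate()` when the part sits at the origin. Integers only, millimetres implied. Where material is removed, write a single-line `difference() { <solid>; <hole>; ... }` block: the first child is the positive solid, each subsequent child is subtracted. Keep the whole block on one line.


difference() { translate([318, 343, 0]) cube([4590, 187, 3000]); translate([2464, 343, 0]) cube([937, 187, 1995]); }
translate([318, 5106, 0]) cube([4590, 187, 3000]);
translate([318, 530, 0]) cube([187, 4576, 3000]);
translate([4721, 530, 0]) cube([187, 4576, 3000]);


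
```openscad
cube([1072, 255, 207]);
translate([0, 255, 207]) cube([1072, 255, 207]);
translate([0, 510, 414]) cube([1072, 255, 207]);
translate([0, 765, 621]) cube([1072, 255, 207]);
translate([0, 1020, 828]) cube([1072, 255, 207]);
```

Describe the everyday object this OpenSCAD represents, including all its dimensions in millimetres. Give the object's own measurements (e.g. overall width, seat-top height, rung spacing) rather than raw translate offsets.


A straight staircase of 5 solid steps. Each step is 1072 mm wide (x), 255 mm deep (y, the going) and 207 mm tall (the rise). The first step rests on the floor; each subsequent step sits one going further in +y and one rise higher in +z, directly behind and above the previous step with no overlap.


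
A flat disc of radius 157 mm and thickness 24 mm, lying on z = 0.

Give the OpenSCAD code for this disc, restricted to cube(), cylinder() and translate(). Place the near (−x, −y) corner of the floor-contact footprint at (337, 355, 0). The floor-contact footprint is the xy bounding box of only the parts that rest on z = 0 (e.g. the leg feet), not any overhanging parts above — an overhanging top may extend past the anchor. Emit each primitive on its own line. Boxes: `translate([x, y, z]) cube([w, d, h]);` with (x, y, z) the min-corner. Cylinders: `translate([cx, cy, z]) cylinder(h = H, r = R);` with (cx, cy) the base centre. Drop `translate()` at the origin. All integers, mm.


translate([494, 512, 0]) cylinder(h = 24, r = 157);


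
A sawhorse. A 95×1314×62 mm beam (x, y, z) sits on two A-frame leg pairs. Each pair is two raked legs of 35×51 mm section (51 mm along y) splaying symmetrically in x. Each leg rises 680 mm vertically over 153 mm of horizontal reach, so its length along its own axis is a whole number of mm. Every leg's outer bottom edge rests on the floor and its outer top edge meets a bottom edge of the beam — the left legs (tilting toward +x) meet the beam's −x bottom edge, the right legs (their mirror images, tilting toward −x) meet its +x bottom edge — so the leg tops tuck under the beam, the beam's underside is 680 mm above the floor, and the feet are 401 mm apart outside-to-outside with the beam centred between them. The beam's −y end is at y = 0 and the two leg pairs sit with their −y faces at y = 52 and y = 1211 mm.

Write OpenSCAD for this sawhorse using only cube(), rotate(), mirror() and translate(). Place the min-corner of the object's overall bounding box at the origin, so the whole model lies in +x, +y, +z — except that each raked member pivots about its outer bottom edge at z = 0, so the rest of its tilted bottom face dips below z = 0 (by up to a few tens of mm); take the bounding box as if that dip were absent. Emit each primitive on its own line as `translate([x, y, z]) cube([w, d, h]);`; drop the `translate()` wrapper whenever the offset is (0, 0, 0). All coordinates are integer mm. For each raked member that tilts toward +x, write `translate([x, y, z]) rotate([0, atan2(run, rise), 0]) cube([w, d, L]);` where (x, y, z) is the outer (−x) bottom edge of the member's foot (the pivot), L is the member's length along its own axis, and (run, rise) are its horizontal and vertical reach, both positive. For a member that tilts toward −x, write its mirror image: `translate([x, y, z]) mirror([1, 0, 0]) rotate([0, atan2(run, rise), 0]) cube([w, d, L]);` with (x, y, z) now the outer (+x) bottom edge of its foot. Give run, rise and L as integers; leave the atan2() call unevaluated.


translate([153, 0, 680]) cube([95, 1314, 62]);
translate([0, 52, 0]) rotate([0, atan2(153, 680), 0]) cube([35, 51, 697]);
translate([401, 52, 0]) mirror([1, 0, 0]) rotate([0, atan2(153, 680), 0]) cube([35, 51, 697]);
translate([0, 1211, 0]) rotate([0, atan2(153, 680), 0]) cube([35, 51, 697]);
translate([401, 1211, 0]) mirror([1, 0, 0]) rotate([0, atan2(153, 680), 0]) cube([35, 51, 697]);


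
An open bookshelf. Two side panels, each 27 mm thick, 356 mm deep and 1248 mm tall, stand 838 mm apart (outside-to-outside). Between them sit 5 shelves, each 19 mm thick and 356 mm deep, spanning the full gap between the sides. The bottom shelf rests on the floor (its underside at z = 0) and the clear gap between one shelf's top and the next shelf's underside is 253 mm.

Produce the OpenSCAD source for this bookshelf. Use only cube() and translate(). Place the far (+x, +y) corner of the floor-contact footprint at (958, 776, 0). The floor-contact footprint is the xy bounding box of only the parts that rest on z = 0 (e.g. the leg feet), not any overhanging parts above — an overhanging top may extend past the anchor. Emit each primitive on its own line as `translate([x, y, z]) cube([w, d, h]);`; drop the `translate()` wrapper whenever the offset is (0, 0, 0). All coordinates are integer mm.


translate([120, 420, 0]) cube([27, 356, 1248]);
translate([931, 420, 0]) cube([27, 356, 1248]);
translate([147, 420, 0]) cube([784, 356, 19]);
translate([147, 420, 272]) cube([784, 356, 19]);
translate([147, 420, 544]) cube([784, 356, 19]);
translate([147, 420, 816]) cube([784, 356, 19]);
translate([147, 420, 1088]) cube([784, 356, 19]);


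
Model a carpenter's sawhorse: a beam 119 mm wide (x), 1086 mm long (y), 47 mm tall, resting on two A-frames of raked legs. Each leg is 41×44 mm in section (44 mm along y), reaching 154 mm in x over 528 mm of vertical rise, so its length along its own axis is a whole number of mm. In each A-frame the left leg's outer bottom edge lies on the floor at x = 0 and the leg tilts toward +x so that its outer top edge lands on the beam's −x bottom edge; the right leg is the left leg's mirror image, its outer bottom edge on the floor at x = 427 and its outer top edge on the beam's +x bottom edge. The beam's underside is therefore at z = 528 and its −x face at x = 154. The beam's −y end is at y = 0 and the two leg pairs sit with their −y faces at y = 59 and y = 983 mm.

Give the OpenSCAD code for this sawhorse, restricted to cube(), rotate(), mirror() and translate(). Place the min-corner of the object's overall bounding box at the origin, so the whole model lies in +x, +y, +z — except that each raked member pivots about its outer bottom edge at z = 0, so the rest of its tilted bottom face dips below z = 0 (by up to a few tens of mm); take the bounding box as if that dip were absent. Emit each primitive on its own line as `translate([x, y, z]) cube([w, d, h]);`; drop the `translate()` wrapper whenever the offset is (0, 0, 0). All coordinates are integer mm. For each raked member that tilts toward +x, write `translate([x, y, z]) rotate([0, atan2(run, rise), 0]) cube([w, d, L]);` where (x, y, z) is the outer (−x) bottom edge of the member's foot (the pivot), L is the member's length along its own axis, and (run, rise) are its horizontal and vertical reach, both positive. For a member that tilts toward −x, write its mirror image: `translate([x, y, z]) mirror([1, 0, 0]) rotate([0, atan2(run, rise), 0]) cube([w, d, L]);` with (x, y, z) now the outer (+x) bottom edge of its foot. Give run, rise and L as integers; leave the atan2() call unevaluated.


translate([154, 0, 528]) cube([119, 1086, 47]);
translate([0, 59, 0]) rotate([0, atan2(154, 528), 0]) cube([41, 44, 550]);
translate([427, 59, 0]) mirror([1, 0, 0]) rotate([0, atan2(154, 528), 0]) cube([41, 44, 550]);
translate([0, 983, 0]) rotate([0, atan2(154, 528), 0]) cube([41, 44, 550]);
translate([427, 983, 0]) mirror([1, 0, 0]) rotate([0, atan2(154, 528), 0]) cube([41, 44, 550]);


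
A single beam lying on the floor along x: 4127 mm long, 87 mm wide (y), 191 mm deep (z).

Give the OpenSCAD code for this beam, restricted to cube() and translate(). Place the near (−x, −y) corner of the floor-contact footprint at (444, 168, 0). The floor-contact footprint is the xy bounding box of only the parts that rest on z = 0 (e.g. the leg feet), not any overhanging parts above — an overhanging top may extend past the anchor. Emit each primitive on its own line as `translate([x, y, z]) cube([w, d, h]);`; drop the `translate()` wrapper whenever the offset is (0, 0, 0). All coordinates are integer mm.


translate([444, 168, 0]) cube([4127, 87, 191]);


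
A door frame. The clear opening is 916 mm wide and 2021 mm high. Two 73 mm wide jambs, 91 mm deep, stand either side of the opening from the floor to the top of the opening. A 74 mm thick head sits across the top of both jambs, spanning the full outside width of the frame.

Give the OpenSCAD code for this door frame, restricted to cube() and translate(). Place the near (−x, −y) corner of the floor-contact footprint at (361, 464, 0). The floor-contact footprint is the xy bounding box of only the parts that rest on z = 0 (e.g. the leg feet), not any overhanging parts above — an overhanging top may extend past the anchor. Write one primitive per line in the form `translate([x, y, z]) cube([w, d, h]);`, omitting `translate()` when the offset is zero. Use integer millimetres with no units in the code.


translate([361, 464, 0]) cube([73, 91, 2021]);
translate([1350, 464, 0]) cube([73, 91, 2021]);
translate([361, 464, 2021]) cube([1062, 91, 74]);


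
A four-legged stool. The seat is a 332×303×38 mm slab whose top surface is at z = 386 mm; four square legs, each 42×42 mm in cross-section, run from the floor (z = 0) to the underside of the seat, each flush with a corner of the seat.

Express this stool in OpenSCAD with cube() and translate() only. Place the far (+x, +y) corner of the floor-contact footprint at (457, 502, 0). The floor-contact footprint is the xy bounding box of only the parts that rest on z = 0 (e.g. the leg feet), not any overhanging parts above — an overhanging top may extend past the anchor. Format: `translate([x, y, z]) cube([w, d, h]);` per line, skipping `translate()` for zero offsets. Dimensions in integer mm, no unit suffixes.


translate([125, 199, 348]) cube([332, 303, 38]);
translate([125, 199, 0]) cube([42, 42, 348]);
translate([415, 199, 0]) cube([42, 42, 348]);
translate([125, 460, 0]) cube([42, 42, 348]);
translate([415, 460, 0]) cube([42, 42, 348]);


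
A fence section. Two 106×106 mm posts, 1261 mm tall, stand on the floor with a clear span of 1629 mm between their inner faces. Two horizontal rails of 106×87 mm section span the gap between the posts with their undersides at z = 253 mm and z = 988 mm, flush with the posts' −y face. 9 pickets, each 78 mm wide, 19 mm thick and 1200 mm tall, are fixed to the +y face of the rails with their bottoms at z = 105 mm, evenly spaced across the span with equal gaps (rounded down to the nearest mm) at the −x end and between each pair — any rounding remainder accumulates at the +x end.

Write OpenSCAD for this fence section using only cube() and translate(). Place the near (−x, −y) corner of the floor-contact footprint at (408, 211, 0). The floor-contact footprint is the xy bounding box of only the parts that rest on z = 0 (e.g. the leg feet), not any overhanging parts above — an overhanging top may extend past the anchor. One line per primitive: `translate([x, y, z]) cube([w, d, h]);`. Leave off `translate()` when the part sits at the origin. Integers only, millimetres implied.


translate([408, 211, 0]) cube([106, 106, 1261]);
translate([2143, 211, 0]) cube([106, 106, 1261]);
translate([514, 211, 253]) cube([1629, 106, 87]);
translate([514, 211, 988]) cube([1629, 106, 87]);
translate([606, 317, 105]) cube([78, 19, 1200]);
translate([776, 317, 105]) cube([78, 19, 1200]);
translate([946, 317, 105]) cube([78, 19, 1200]);
translate([1116, 317, 105]) cube([78, 19, 1200]);
translate([1286, 317, 105]) cube([78, 19, 1200]);
translate([1456, 317, 105]) cube([78, 19, 1200]);
translate([1626, 317, 105]) cube([78, 19, 1200]);
translate([1796, 317, 105]) cube([78, 19, 1200]);
translate([1966, 317, 105]) cube([78, 19, 1200]);


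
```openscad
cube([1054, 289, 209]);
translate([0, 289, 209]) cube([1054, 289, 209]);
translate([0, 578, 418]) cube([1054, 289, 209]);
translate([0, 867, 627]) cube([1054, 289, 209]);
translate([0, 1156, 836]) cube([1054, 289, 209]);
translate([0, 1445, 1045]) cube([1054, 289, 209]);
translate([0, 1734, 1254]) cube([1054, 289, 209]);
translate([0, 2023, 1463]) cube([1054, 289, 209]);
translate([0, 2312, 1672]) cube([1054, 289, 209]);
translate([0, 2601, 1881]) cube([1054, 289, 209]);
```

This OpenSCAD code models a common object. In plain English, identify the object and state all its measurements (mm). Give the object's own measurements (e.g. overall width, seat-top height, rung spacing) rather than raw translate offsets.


A straight staircase of 10 solid steps. Each step is 1054 mm wide (x), 289 mm deep (y, the going) and 209 mm tall (the rise). The first step rests on the floor; each subsequent step sits one going further in +y and one rise higher in +z, directly behind and above the previous step with no overlap.


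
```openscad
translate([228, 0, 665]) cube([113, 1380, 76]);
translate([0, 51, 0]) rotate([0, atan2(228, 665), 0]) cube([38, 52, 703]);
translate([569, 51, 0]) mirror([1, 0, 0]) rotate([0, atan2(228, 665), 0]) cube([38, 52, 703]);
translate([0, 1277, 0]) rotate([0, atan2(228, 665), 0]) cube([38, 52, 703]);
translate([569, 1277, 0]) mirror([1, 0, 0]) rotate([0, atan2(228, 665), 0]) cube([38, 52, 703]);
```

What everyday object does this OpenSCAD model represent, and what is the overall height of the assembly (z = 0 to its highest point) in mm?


A sawhorse. The overall height is 741 mm.

A beam across two mirrored pairs of raked legs — a sawhorse. The beam's underside is at z = 665 (matching the legs' vertical rise in atan2(228, 665)) and the beam is 76 mm tall, so its top is at 665 + 76 = 741 mm. The raked legs top out at the beam's underside, so that is the highest point.


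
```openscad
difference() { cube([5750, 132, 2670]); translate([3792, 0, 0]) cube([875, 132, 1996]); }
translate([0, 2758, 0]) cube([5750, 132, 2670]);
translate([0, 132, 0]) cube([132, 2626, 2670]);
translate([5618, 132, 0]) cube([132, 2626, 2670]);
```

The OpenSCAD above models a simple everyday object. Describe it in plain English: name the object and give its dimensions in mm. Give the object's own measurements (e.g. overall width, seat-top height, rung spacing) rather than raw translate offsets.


A single room: four walls, each 2670 mm tall and 132 mm thick, enclosing an outside footprint 5750×2890 mm (x × y), no floor or roof. The front and back walls (−y and +y sides) run the full x-width; the side walls fit between their inner faces. A door opening 875 mm wide and 1996 mm tall is cut through the front wall from the floor up, its −x edge 3792 mm from the wall's −x end.


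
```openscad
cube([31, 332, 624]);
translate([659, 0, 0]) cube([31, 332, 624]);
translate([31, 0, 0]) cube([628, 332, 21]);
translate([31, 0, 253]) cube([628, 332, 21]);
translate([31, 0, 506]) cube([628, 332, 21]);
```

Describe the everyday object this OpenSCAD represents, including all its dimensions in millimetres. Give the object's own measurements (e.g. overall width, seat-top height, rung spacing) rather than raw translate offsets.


An open bookshelf. Two side panels, each 31 mm thick, 332 mm deep and 624 mm tall, stand 690 mm apart (outside-to-outside). Between them sit 3 shelves, each 21 mm thick and 332 mm deep, spanning the full gap between the sides. The bottom shelf rests on the floor (its underside at z = 0) and the clear gap between one shelf's top and the next shelf's underside is 232 mm.


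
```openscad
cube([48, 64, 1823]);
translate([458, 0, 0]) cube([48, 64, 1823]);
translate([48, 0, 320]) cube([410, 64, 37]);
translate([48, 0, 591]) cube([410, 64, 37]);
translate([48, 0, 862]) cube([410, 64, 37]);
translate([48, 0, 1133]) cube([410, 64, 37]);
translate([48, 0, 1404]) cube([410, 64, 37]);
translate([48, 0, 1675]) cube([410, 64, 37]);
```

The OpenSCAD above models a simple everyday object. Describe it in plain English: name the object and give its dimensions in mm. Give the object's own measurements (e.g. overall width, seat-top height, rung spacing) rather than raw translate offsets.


A straight ladder. Two 48×64 mm vertical rails, 1823 mm tall, stand 506 mm apart (outside-to-outside) with their front faces coplanar on the −y side. 6 rungs, each 64 mm deep and 37 mm tall, span between the inner faces of the rails, front faces flush with the rails. The lowest rung's underside is at z = 320 mm and rungs are spaced 271 mm apart (underside to underside).


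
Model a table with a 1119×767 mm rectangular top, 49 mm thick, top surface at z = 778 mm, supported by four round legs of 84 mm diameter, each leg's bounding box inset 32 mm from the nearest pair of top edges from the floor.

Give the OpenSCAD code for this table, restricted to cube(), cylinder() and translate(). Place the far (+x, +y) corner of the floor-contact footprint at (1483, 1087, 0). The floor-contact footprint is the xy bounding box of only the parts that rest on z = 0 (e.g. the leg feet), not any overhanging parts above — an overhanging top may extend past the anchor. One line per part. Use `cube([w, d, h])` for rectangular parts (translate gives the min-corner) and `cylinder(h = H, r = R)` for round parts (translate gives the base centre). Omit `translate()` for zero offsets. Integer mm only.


translate([396, 352, 729]) cube([1119, 767, 49]);
translate([470, 426, 0]) cylinder(h = 729, r = 42);
translate([1441, 426, 0]) cylinder(h = 729, r = 42);
translate([470, 1045, 0]) cylinder(h = 729, r = 42);
translate([1441, 1045, 0]) cylinder(h = 729, r = 42);


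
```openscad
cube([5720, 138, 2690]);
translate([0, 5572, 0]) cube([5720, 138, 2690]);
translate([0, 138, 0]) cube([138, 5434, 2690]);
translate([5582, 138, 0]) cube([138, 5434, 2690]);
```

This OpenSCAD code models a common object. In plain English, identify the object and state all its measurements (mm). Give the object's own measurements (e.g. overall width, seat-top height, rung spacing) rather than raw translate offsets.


The wall frame of a small rectangular building: four walls, each 2690 mm tall and 138 mm thick, enclosing a footprint 5720 mm (x) by 5710 mm (y) outside-to-outside, with no floor or roof. The front and back walls (the −y and +y sides) span the full width; the two side walls fit between them.


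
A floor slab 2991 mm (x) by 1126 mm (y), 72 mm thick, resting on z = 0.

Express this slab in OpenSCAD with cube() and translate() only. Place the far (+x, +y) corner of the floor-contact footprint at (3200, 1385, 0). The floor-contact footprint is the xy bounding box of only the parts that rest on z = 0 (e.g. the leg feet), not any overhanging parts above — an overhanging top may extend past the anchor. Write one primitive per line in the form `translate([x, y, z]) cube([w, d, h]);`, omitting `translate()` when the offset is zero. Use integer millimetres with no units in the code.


translate([209, 259, 0]) cube([2991, 1126, 72]);


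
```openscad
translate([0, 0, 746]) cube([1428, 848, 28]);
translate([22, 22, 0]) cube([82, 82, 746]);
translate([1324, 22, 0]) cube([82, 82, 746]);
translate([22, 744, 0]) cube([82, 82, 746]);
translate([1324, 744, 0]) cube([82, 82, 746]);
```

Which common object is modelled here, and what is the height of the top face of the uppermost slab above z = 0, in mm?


A table. The table height is 774 mm.

A 1428×848×28 slab sits at z = 746 on four 82 mm square posts — a table. The top surface is at 746 + 28 = 774 mm.


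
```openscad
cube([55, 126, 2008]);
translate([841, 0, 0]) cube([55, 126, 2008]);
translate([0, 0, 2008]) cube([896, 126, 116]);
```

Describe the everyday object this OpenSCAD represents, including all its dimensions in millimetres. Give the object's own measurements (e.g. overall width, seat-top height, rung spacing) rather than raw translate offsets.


A door frame. The clear opening is 786 mm wide and 2008 mm high. Two 55 mm wide jambs, 126 mm deep, stand either side of the opening from the floor to the top of the opening. A 116 mm thick head sits across the top of both jambs, spanning the full outside width of the frame.


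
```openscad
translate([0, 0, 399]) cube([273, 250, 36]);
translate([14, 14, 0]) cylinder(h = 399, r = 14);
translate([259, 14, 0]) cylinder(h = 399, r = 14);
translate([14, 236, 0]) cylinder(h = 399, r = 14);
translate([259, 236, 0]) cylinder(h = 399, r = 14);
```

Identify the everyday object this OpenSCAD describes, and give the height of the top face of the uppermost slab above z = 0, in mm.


A stool. The seat height is 435 mm.

A 273×250×36 slab at z = 399 on four corner cylinders — a stool. The seat top is 399 + 36 = 435 mm.


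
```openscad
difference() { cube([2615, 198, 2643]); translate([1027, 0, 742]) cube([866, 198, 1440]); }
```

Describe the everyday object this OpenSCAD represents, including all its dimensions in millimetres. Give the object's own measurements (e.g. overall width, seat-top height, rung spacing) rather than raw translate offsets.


A wall 2615 mm long (x), 198 mm thick (y), 2643 mm tall, with a rectangular window opening cut through it. The opening is 866 mm wide and 1440 mm tall; its sill is at z = 742 mm and its near (−x) edge is 1027 mm from the wall's −x end. The opening passes through the full wall thickness.


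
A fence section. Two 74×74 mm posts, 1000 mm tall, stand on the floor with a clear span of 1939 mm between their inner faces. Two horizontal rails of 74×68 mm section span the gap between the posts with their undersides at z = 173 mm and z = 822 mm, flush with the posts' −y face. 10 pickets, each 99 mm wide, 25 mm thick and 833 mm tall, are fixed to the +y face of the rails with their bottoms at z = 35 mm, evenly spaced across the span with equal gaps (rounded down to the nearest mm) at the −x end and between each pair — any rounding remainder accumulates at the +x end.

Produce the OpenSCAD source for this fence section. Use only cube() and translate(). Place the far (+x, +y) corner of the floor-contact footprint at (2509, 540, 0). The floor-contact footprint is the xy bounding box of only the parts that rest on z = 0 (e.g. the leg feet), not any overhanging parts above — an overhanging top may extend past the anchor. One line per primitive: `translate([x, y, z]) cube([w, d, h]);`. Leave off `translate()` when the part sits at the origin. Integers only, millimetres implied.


translate([422, 466, 0]) cube([74, 74, 1000]);
translate([2435, 466, 0]) cube([74, 74, 1000]);
translate([496, 466, 173]) cube([1939, 74, 68]);
translate([496, 466, 822]) cube([1939, 74, 68]);
translate([582, 540, 35]) cube([99, 25, 833]);
translate([767, 540, 35]) cube([99, 25, 833]);
translate([952, 540, 35]) cube([99, 25, 833]);
translate([1137, 540, 35]) cube([99, 25, 833]);
translate([1322, 540, 35]) cube([99, 25, 833]);
translate([1507, 540, 35]) cube([99, 25, 833]);
translate([1692, 540, 35]) cube([99, 25, 833]);
translate([1877, 540, 35]) cube([99, 25, 833]);
translate([2062, 540, 35]) cube([99, 25, 833]);
translate([2247, 540, 35]) cube([99, 25, 833]);


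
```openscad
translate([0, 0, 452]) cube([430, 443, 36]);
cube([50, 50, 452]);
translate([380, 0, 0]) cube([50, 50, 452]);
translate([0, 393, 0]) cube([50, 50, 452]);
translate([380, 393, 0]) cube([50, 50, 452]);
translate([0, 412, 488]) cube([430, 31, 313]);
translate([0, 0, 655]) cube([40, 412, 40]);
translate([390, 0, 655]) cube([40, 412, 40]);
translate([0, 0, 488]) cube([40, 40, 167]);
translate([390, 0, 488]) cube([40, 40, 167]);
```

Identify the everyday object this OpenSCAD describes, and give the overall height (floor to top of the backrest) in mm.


A chair. The overall height is 801 mm.

A slab on four corner posts with a tall panel at the back — a chair. The seat slab sits at z = 452 with thickness 36, and the 313 mm backrest starts at the seat top, so the overall height is 452 + 36 + 313 = 801 mm.


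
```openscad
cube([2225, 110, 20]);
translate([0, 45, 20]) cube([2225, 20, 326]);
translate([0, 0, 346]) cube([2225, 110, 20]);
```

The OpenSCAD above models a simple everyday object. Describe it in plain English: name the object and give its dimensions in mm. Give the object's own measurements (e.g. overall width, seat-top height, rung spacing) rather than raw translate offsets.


An I-beam lying along x, 2225 mm long. Overall section height 366 mm. Two flanges 110 mm wide (y) and 20 mm thick, one on the floor and one at the top; a web 20 mm thick runs between them, centred on the flange width.


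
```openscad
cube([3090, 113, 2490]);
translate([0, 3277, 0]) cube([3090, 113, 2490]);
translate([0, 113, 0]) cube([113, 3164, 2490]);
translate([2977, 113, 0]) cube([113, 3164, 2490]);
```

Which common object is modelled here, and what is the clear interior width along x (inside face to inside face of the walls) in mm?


A house (or room) frame. The interior width is 2864 mm.

Four 2490 mm walls enclosing a rectangle with no floor or roof — a room or house frame. Outside width is 3090 mm and wall thickness is 113 mm, so the interior width is 3090 − 2 × 113 = 2864 mm.


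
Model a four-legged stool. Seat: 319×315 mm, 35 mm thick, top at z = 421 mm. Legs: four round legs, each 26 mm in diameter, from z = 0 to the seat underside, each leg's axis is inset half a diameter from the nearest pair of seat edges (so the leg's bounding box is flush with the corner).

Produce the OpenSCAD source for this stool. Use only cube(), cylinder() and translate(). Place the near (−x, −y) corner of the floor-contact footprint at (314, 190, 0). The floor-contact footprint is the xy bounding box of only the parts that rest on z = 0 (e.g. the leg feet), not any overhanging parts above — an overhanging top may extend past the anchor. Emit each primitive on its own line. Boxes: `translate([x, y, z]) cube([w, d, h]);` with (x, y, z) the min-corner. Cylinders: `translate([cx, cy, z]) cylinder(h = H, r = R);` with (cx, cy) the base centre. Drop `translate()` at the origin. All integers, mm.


// leg_h = 421 - 35 = 386
translate([314, 190, 386]) cube([319, 315, 35]);
translate([327, 203, 0]) cylinder(h = 386, r = 13);
translate([620, 203, 0]) cylinder(h = 386, r = 13);
translate([327, 492, 0]) cylinder(h = 386, r = 13);
translate([620, 492, 0]) cylinder(h = 386, r = 13);


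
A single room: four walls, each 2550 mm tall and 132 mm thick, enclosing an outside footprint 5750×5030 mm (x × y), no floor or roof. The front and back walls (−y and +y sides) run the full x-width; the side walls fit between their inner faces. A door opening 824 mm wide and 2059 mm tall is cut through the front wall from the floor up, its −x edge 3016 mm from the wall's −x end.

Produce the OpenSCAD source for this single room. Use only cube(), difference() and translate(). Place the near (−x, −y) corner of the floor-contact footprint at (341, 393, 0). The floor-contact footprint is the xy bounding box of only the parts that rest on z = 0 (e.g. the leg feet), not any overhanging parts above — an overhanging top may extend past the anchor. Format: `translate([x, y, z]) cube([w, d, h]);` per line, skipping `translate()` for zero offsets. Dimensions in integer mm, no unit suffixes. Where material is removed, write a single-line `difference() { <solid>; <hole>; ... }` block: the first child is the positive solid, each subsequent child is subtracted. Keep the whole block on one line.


difference() { translate([341, 393, 0]) cube([5750, 132, 2550]); translate([3357, 393, 0]) cube([824, 132, 2059]); }
translate([341, 5291, 0]) cube([5750, 132, 2550]);
translate([341, 525, 0]) cube([132, 4766, 2550]);
translate([5959, 525, 0]) cube([132, 4766, 2550]);
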